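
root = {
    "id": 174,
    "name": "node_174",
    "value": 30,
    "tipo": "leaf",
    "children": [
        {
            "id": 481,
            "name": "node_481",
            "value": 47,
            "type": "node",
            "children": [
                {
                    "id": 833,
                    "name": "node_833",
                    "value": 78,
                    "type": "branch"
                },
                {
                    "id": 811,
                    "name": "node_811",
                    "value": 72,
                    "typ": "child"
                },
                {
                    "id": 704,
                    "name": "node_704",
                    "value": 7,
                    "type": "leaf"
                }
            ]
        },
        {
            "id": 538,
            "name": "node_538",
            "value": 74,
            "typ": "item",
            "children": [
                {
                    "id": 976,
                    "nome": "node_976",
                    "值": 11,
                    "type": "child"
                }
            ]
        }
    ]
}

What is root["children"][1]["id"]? 538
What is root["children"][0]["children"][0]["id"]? 833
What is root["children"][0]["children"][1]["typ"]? "child"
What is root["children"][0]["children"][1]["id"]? 811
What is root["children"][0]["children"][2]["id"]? 704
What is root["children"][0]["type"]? "node"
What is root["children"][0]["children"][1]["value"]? 72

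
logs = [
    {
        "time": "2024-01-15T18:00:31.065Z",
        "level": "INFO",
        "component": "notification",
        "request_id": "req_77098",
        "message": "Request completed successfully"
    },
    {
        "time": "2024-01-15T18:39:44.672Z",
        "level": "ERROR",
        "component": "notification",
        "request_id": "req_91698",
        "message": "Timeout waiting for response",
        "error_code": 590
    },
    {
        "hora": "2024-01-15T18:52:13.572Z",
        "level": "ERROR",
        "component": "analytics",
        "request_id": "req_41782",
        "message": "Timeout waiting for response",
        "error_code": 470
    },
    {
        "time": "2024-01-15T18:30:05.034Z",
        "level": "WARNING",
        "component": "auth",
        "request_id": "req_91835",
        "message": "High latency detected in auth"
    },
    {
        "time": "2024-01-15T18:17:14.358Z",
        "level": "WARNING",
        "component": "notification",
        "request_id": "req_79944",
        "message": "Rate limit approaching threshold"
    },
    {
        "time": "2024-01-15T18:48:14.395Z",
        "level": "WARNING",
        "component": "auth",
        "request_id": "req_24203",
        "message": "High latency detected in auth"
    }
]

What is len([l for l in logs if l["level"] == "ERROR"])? 2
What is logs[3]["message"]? "High latency detected in auth"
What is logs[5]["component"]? "auth"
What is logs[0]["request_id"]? "req_77098"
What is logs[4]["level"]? "WARNING"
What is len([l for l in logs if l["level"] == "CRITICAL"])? 0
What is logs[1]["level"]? "ERROR"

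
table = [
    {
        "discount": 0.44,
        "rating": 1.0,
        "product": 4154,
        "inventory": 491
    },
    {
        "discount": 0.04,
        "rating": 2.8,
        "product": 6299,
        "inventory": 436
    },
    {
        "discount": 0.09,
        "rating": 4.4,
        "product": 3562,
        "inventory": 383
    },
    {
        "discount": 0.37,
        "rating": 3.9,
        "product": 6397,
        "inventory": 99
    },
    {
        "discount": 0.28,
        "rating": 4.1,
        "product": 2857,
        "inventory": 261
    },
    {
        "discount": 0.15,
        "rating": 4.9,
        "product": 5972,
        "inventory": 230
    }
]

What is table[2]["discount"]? 0.09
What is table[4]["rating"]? 4.1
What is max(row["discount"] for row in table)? 0.44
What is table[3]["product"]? 6397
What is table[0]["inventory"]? 491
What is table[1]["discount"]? 0.04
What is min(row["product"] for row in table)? 2857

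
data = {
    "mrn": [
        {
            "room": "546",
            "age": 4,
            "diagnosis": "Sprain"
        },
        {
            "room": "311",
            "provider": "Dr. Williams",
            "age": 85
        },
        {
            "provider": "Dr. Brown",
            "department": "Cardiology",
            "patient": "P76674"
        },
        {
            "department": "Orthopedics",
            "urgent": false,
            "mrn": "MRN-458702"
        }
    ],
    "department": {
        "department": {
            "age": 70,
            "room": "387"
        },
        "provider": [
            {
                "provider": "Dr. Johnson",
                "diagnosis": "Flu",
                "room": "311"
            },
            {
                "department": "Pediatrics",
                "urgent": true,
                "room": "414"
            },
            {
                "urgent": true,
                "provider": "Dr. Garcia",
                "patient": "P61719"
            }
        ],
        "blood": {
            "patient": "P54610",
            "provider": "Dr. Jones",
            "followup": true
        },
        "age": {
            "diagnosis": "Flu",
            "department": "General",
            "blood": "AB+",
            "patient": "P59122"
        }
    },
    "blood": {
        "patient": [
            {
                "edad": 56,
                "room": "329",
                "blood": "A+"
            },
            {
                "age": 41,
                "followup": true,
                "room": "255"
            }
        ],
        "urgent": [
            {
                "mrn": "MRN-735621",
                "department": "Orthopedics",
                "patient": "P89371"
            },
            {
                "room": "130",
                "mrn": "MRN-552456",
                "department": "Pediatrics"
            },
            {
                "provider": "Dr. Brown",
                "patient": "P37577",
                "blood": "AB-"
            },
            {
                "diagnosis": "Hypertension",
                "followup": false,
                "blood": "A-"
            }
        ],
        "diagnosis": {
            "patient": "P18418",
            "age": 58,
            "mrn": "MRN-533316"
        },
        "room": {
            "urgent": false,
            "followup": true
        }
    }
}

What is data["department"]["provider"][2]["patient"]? "P61719"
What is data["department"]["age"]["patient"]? "P59122"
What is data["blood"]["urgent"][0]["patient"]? "P89371"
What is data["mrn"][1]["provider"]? "Dr. Williams"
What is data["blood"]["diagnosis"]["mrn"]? "MRN-533316"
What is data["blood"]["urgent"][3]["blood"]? "A-"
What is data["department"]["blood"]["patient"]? "P54610"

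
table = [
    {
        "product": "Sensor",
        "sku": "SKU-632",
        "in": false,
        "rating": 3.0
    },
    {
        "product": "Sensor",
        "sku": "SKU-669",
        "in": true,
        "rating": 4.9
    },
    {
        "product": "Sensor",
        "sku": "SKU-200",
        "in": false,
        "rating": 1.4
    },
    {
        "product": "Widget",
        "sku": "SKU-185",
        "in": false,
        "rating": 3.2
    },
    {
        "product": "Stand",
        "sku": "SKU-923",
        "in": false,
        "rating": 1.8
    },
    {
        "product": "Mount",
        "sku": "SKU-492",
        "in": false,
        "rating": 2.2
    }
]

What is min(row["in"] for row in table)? False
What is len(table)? 6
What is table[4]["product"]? "Stand"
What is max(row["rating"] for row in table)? 4.9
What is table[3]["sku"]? "SKU-185"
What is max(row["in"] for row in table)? True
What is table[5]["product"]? "Mount"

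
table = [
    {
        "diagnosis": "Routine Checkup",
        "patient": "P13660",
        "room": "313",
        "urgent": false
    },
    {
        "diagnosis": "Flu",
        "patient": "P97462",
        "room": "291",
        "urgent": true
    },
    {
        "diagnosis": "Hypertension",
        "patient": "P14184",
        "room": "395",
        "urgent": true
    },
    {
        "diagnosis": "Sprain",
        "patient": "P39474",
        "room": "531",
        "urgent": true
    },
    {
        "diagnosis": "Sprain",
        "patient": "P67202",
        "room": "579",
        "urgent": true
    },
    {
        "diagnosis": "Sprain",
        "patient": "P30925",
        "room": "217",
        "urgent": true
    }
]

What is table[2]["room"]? "395"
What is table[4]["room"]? "579"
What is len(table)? 6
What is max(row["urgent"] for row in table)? True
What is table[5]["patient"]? "P30925"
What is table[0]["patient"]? "P13660"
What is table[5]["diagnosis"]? "Sprain"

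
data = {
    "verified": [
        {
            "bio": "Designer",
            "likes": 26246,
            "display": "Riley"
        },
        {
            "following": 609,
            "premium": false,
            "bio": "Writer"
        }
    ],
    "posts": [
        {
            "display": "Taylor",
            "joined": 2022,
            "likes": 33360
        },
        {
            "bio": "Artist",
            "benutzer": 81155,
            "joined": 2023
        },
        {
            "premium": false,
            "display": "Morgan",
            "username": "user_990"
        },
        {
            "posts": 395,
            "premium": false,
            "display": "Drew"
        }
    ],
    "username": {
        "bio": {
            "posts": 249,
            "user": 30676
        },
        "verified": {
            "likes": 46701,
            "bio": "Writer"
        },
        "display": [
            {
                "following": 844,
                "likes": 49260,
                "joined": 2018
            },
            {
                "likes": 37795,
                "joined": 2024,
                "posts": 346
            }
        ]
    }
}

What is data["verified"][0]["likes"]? 26246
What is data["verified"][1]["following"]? 609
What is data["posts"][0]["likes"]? 33360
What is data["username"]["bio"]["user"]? 30676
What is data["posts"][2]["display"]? "Morgan"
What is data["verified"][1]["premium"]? False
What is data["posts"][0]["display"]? "Taylor"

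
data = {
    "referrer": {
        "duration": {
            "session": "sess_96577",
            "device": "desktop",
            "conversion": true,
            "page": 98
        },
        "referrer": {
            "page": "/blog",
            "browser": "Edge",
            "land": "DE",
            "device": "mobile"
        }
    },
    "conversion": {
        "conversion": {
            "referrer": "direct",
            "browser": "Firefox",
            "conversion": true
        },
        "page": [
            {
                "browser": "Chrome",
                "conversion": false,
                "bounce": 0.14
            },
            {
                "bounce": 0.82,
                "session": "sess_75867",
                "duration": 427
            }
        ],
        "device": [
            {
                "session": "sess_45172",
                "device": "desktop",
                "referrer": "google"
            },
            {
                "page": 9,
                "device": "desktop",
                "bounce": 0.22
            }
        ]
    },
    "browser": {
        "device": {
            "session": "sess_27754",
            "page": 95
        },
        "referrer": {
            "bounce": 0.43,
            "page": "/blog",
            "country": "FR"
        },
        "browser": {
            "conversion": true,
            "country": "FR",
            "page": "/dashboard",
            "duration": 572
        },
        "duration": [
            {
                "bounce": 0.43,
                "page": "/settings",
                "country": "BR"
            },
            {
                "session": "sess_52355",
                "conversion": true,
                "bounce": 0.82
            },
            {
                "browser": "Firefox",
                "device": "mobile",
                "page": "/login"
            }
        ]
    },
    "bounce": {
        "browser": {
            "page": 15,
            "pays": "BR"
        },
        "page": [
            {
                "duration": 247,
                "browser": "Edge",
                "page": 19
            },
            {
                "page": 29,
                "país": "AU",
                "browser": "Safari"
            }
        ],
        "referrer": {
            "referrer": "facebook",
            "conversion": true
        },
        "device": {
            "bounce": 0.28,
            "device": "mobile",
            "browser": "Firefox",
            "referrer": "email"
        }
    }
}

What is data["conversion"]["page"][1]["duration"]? 427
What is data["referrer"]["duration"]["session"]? "sess_96577"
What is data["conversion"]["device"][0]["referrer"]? "google"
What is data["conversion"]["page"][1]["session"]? "sess_75867"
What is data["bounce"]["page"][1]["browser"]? "Safari"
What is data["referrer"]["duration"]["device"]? "desktop"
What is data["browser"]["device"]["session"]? "sess_27754"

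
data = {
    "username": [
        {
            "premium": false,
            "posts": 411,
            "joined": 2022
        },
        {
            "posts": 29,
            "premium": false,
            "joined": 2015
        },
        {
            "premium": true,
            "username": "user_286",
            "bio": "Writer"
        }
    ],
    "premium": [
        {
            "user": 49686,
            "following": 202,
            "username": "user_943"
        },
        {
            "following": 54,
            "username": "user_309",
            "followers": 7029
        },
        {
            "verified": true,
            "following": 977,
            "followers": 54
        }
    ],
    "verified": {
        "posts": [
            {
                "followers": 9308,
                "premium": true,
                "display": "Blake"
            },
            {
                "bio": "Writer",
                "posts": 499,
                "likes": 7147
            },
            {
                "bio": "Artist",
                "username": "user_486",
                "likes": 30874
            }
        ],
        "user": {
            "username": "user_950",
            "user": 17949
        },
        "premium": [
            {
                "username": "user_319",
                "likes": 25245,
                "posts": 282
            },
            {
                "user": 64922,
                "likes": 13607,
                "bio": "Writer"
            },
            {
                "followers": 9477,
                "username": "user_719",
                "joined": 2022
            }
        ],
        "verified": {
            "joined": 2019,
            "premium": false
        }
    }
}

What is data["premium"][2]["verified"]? True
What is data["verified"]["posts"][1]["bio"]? "Writer"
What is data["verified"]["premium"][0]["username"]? "user_319"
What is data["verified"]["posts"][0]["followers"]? 9308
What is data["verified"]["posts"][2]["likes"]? 30874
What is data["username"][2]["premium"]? True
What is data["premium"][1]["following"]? 54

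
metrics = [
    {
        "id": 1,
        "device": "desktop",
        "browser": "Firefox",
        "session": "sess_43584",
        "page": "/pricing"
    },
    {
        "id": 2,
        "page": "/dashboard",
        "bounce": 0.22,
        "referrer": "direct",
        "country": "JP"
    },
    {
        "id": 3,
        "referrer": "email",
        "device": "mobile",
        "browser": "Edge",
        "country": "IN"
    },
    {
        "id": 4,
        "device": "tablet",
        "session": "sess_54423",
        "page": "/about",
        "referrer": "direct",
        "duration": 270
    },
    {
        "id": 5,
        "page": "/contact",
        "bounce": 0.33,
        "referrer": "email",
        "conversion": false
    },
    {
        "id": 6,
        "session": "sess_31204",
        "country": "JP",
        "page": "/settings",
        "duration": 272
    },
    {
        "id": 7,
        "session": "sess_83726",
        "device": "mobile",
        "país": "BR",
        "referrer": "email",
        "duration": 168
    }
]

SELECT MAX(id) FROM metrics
7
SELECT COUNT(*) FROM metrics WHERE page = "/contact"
1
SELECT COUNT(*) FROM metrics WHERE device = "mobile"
2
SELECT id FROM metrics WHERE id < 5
[1, 2, 3, 4]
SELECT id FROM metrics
[1, 2, 3, 4, 5, 6, 7]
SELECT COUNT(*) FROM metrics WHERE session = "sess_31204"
1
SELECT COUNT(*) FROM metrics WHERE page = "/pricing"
1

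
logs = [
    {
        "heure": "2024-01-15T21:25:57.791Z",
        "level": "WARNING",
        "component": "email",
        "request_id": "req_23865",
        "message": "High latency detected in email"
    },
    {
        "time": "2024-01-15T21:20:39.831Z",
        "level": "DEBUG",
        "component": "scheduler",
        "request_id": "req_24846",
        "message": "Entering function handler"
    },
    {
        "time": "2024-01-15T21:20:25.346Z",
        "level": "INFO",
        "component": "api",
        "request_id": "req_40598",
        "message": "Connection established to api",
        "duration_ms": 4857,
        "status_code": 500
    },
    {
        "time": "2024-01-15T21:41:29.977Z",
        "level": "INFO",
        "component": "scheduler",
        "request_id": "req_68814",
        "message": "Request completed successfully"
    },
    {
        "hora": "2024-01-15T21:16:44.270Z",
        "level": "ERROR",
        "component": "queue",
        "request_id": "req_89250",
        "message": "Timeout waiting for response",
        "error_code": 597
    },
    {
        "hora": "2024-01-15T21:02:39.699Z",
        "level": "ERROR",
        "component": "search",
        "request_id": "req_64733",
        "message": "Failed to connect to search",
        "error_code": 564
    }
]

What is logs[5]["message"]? "Failed to connect to search"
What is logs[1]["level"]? "DEBUG"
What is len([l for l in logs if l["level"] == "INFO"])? 2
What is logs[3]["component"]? "scheduler"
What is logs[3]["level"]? "INFO"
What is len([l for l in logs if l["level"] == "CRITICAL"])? 0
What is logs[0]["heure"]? "2024-01-15T21:25:57.791Z"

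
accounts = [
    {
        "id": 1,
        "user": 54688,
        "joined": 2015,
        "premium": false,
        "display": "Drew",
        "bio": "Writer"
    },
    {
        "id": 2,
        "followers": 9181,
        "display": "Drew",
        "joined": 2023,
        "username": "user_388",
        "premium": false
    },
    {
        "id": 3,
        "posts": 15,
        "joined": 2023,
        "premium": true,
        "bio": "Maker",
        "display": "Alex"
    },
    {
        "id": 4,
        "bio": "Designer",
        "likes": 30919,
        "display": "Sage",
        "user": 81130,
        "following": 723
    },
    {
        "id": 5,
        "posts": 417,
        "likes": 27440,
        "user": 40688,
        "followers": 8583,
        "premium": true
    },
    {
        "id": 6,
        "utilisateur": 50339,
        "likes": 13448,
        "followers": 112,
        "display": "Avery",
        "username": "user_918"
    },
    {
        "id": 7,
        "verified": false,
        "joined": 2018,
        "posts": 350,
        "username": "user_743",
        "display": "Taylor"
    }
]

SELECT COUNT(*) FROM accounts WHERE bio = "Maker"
1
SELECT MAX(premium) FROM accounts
True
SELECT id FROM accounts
[1, 2, 3, 4, 5, 6, 7]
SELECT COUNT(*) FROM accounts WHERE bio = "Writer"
1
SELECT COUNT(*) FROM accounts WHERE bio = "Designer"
1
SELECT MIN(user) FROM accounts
40688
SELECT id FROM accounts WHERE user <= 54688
[1, 5]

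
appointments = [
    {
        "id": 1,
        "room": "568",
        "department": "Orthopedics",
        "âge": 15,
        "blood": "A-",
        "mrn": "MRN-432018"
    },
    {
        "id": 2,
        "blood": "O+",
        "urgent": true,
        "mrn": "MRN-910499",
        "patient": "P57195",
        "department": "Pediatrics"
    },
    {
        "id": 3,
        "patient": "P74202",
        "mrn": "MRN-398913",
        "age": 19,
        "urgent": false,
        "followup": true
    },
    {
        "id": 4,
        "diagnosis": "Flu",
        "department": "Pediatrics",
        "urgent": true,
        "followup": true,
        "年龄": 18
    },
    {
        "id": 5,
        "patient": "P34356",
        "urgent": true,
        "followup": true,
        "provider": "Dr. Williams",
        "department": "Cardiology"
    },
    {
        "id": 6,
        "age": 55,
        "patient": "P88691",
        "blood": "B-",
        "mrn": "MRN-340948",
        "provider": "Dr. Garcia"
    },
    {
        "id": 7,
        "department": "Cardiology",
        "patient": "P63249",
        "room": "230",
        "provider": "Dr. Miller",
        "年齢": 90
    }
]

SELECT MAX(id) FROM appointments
7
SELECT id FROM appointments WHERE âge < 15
[]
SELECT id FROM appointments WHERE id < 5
[1, 2, 3, 4]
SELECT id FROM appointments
[1, 2, 3, 4, 5, 6, 7]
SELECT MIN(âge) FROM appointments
15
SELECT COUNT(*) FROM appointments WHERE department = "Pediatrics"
2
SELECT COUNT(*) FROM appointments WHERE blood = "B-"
1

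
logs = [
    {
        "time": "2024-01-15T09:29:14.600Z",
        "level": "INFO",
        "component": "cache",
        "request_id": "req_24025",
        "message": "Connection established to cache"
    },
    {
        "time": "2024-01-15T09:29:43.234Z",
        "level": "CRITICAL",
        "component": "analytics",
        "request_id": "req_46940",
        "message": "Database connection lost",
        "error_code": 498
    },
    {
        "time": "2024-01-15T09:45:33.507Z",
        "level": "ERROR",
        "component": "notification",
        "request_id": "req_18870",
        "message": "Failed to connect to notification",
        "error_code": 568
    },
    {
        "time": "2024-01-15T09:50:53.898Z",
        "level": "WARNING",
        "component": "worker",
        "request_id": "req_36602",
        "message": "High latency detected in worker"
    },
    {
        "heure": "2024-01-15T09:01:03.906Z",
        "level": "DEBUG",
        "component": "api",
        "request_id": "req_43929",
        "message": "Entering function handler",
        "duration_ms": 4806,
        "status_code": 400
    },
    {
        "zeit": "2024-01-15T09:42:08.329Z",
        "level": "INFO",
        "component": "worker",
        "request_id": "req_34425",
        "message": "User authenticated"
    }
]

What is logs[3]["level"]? "WARNING"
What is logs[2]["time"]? "2024-01-15T09:45:33.507Z"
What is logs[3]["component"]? "worker"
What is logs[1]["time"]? "2024-01-15T09:29:43.234Z"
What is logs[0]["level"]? "INFO"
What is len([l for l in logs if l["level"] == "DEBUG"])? 1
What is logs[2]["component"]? "notification"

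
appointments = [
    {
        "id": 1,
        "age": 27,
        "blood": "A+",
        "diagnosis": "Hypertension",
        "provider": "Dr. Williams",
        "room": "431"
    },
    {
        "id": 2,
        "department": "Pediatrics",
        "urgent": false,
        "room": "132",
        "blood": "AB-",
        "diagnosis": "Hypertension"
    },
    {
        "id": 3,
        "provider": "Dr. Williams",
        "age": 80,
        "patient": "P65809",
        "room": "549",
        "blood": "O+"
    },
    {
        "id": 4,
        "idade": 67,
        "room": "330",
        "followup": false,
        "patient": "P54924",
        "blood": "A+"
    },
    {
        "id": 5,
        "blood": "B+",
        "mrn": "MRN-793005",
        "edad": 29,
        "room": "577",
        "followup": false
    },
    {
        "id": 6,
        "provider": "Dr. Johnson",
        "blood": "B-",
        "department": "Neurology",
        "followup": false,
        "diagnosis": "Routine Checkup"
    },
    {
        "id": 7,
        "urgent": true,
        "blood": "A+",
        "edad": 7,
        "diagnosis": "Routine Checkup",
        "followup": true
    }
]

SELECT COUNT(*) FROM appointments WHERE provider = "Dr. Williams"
2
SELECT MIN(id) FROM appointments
1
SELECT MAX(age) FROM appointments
80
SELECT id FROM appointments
[1, 2, 3, 4, 5, 6, 7]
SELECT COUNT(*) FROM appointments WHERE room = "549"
1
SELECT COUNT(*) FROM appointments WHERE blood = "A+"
3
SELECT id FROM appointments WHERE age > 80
[]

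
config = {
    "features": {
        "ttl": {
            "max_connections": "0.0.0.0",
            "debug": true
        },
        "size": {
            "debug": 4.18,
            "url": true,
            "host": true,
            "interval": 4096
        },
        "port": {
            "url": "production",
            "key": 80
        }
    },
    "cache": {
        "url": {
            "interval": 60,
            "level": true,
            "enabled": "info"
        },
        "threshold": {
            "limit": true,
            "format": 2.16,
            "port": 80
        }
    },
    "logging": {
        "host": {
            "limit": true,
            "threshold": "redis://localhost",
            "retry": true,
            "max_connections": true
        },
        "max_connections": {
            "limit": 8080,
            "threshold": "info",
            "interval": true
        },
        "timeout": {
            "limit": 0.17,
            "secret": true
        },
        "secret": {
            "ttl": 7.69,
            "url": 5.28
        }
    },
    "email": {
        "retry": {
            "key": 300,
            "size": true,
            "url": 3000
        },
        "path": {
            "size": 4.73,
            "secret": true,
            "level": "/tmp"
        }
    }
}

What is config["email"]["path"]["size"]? 4.73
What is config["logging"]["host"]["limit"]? True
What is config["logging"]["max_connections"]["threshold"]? "info"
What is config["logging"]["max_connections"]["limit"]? 8080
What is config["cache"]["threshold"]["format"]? 2.16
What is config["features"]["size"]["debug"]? 4.18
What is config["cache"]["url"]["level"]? True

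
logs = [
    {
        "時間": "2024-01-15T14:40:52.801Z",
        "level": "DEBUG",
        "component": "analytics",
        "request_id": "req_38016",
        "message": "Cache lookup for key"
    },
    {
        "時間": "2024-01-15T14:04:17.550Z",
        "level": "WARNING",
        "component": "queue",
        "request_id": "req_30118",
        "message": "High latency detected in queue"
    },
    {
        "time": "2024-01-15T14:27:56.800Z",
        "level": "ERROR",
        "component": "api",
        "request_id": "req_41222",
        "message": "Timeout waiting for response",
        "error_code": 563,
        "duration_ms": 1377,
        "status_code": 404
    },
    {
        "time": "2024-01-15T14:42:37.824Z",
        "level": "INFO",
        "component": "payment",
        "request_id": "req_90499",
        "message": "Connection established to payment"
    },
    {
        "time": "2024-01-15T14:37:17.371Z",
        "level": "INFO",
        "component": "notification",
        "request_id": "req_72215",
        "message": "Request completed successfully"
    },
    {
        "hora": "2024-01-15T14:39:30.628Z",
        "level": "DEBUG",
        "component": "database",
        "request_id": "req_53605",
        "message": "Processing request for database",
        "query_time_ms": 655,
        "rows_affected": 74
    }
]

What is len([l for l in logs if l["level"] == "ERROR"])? 1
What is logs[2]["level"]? "ERROR"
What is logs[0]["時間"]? "2024-01-15T14:40:52.801Z"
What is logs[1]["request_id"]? "req_30118"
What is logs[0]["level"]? "DEBUG"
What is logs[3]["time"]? "2024-01-15T14:42:37.824Z"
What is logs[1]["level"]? "WARNING"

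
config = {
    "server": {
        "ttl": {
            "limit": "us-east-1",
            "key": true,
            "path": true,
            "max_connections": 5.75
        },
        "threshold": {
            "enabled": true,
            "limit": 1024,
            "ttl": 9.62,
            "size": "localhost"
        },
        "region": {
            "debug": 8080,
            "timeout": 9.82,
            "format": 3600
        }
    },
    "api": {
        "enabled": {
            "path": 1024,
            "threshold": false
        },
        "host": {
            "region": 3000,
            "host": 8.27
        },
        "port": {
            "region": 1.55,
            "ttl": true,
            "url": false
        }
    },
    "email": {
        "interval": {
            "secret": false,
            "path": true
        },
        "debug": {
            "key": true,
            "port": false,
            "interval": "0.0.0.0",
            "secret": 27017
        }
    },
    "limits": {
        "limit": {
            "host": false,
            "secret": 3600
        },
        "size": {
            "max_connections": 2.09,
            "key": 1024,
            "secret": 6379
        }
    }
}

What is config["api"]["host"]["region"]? 3000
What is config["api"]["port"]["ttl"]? True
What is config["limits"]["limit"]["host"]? False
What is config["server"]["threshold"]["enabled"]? True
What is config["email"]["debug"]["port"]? False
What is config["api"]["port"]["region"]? 1.55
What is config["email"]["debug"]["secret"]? 27017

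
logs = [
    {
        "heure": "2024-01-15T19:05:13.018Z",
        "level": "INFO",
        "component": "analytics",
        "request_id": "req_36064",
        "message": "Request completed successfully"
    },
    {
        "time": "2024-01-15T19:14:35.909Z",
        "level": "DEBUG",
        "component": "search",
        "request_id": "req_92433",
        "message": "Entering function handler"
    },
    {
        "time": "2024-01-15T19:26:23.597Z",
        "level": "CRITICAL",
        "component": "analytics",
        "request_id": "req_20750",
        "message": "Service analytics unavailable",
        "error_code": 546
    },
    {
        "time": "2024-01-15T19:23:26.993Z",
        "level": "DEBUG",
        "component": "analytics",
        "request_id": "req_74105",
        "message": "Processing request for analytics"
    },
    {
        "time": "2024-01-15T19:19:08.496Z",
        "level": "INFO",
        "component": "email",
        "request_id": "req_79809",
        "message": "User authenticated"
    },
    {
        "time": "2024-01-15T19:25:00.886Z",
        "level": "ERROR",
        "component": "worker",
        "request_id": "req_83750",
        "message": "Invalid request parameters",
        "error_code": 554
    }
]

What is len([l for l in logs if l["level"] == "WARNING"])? 0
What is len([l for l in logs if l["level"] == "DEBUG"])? 2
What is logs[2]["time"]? "2024-01-15T19:26:23.597Z"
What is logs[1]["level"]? "DEBUG"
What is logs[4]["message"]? "User authenticated"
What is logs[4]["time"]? "2024-01-15T19:19:08.496Z"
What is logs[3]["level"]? "DEBUG"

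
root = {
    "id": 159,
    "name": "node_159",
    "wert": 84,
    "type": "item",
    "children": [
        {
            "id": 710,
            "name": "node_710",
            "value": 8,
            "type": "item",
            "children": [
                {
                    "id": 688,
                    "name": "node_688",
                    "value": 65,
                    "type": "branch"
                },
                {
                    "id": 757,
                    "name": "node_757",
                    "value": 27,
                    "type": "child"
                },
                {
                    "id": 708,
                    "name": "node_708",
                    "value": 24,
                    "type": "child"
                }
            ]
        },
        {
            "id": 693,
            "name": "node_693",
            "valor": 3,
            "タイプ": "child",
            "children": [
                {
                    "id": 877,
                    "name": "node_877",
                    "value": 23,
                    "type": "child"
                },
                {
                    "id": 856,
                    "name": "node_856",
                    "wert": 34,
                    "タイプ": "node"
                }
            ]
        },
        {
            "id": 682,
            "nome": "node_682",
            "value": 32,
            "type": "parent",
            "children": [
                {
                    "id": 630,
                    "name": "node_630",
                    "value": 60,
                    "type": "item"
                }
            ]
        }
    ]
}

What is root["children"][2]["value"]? 32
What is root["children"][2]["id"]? 682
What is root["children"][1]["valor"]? 3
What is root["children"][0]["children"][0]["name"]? "node_688"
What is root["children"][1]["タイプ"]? "child"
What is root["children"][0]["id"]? 710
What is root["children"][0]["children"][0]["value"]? 65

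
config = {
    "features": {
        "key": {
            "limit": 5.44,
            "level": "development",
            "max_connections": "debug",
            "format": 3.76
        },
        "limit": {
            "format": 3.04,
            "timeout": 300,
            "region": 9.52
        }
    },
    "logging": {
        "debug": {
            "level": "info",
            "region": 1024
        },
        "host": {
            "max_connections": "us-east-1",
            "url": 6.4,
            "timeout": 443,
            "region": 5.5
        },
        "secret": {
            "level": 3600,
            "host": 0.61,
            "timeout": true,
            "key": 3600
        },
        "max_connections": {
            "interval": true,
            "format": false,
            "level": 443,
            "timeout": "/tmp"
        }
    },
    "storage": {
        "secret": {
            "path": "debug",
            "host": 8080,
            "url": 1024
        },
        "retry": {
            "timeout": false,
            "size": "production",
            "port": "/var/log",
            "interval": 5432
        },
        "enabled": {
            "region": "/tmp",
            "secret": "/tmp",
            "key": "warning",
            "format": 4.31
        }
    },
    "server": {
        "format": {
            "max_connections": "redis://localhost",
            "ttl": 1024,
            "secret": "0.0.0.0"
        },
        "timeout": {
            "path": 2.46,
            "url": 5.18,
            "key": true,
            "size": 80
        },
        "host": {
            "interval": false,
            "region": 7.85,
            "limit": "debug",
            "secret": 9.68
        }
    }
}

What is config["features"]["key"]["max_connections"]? "debug"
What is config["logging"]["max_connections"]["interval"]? True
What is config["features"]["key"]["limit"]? 5.44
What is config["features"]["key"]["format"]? 3.76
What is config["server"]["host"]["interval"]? False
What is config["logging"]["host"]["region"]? 5.5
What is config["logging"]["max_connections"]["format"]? False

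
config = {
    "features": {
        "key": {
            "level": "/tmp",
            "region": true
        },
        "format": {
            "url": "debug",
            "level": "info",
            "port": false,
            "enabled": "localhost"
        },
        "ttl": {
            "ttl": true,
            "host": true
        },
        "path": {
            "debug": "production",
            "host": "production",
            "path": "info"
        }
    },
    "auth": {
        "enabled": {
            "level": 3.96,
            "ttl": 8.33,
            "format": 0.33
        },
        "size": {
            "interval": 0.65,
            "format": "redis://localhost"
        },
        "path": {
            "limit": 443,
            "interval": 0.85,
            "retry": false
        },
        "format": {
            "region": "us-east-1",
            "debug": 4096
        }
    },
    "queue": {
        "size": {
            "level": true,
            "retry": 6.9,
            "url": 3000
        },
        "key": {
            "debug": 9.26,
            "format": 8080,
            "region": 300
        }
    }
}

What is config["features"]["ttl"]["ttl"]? True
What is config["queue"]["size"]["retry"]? 6.9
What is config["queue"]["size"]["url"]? 3000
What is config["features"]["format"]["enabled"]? "localhost"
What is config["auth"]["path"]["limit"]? 443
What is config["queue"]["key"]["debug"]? 9.26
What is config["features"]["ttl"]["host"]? True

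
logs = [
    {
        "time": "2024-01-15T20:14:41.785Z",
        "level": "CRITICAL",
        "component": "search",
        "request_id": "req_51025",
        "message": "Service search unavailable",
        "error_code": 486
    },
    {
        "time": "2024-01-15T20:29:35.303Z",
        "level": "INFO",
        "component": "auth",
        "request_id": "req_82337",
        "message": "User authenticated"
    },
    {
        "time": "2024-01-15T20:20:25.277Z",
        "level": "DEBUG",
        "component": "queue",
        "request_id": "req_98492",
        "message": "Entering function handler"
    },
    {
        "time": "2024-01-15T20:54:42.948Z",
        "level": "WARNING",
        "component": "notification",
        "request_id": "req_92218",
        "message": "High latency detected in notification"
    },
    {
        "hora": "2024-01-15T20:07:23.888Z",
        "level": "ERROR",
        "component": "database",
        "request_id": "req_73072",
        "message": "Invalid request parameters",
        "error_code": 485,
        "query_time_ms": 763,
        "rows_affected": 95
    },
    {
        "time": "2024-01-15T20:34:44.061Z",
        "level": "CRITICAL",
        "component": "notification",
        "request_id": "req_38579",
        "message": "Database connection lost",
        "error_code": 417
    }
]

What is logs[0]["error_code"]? 486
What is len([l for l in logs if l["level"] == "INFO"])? 1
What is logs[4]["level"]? "ERROR"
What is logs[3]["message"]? "High latency detected in notification"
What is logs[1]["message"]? "User authenticated"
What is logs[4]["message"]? "Invalid request parameters"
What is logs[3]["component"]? "notification"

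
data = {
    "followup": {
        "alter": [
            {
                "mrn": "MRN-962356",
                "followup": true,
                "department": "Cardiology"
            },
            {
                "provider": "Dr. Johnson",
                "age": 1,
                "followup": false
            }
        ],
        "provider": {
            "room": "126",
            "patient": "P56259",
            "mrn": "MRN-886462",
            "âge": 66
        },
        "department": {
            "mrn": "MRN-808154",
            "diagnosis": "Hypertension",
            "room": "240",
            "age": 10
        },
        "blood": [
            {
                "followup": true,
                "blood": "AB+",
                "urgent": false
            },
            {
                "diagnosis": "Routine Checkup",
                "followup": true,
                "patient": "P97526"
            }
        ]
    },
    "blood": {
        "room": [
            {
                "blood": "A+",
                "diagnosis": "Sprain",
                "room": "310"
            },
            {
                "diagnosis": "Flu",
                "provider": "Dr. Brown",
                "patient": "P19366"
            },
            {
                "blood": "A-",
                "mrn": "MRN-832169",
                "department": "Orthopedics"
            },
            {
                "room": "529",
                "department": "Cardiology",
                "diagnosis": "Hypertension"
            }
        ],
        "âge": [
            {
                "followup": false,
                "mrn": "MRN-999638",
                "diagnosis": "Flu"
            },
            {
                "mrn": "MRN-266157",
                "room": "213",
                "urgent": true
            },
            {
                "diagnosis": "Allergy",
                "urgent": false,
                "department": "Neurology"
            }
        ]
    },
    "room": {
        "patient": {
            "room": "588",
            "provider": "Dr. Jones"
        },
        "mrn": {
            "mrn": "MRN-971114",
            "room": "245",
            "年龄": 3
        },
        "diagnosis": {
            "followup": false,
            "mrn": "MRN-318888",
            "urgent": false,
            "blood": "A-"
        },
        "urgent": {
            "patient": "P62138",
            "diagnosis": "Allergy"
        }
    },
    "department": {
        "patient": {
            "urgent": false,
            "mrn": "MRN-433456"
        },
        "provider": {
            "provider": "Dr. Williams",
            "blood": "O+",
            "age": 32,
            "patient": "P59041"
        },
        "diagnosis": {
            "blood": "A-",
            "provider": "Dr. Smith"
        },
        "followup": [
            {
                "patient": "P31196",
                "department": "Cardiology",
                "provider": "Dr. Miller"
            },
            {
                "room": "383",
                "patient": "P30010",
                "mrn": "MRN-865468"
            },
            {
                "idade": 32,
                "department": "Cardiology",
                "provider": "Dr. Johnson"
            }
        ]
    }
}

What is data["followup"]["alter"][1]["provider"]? "Dr. Johnson"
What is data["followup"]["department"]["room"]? "240"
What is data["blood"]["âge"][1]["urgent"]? True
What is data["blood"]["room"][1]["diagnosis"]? "Flu"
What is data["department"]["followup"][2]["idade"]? 32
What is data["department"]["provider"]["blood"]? "O+"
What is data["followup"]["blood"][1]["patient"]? "P97526"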